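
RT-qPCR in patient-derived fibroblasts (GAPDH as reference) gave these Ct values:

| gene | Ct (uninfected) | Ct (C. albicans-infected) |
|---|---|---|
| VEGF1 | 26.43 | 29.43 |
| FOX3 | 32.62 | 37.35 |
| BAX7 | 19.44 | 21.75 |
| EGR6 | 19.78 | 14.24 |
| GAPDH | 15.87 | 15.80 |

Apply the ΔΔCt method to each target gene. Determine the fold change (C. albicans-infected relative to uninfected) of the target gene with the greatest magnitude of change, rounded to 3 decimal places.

VEGF1: ΔΔCt = (29.43−15.80) − (26.43−15.87) = 13.63 − 10.56 = 3.07; fold change = 2^-3.07 = 0.119
FOX3: ΔΔCt = (37.35−15.80) − (32.62−15.87) = 21.55 − 16.75 = 4.80; fold change = 2^-4.80 = 0.036
BAX7: ΔΔCt = (21.75−15.80) − (19.44−15.87) = 5.95 − 3.57 = 2.38; fold change = 2^-2.38 = 0.192
EGR6: ΔΔCt = (14.24−15.80) − (19.78−15.87) = -1.56 − 3.91 = -5.47; fold change = 2^5.47 = 44.324
EGR6 has the largest |ΔΔCt| = 5.47.

44.324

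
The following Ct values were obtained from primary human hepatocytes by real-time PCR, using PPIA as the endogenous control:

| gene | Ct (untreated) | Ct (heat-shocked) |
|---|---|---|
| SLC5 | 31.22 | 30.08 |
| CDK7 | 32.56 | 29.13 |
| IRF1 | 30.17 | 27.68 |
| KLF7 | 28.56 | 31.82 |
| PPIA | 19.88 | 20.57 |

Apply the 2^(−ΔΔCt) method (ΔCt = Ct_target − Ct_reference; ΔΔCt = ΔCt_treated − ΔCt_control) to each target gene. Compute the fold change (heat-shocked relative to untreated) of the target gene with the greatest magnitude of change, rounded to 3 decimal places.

SLC5: ΔΔCt = (30.08−20.57) − (31.22−19.88) = 9.51 − 11.34 = -1.83; fold change = 2^1.83 = 3.555
CDK7: ΔΔCt = (29.13−20.57) − (32.56−19.88) = 8.56 − 12.68 = -4.12; fold change = 2^4.12 = 17.388
IRF1: ΔΔCt = (27.68−20.57) − (30.17−19.88) = 7.11 − 10.29 = -3.18; fold change = 2^3.18 = 9.063
KLF7: ΔΔCt = (31.82−20.57) − (28.56−19.88) = 11.25 − 8.68 = 2.57; fold change = 2^-2.57 = 0.168
CDK7 has the largest |ΔΔCt| = 4.12.

17.388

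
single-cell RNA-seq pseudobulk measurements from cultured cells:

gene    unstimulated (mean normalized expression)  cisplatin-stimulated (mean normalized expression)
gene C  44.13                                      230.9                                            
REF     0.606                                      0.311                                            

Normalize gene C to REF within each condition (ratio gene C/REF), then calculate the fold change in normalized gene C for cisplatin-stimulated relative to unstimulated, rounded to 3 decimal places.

10.195

gene C/REF (unstimulated) = 44.13 / 0.606 = 72.822
gene C/REF (cisplatin-stimulated) = 230.9 / 0.311 = 742.44
Fold change = 742.44 / 72.822 = 10.1954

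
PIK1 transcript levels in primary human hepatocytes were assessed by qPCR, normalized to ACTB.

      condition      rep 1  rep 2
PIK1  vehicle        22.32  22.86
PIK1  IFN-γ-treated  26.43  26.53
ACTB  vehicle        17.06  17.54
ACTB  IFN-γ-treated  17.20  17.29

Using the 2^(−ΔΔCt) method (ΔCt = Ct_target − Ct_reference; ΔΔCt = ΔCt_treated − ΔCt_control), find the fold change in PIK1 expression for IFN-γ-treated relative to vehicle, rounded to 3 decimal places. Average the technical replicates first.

0.065

Mean Ct: PIK1 vehicle 22.590; PIK1 IFN-γ-treated 26.480; ACTB vehicle 17.300; ACTB IFN-γ-treated 17.245
ΔCt(vehicle) = 22.590 − 17.300 = 5.290
ΔCt(IFN-γ-treated) = 26.480 − 17.245 = 9.235
ΔΔCt = 9.235 − 5.290 = 3.945
Fold change = 2^(−3.945) = 0.0649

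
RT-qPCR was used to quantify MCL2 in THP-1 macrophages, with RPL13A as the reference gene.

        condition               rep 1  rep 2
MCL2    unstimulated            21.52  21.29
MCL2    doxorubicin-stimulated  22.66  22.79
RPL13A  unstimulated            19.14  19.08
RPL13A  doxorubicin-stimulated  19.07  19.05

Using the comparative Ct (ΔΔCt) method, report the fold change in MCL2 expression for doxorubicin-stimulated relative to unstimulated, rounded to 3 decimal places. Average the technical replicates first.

Mean Ct: MCL2 unstimulated 21.405; MCL2 doxorubicin-stimulated 22.725; RPL13A unstimulated 19.110; RPL13A doxorubicin-stimulated 19.060
ΔCt(unstimulated) = 21.405 − 19.110 = 2.295
ΔCt(doxorubicin-stimulated) = 22.725 − 19.060 = 3.665
ΔΔCt = 3.665 − 2.295 = 1.370
Fold change = 2^(−1.370) = 0.3869

0.387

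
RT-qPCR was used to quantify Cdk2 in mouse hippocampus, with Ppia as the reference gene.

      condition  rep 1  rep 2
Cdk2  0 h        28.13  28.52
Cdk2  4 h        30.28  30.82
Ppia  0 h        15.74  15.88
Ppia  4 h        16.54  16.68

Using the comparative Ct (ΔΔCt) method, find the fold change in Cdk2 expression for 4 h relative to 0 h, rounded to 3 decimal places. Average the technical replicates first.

0.372

Mean Ct: Cdk2 0 h 28.325; Cdk2 4 h 30.550; Ppia 0 h 15.810; Ppia 4 h 16.610
ΔCt(0 h) = 28.325 − 15.810 = 12.515
ΔCt(4 h) = 30.550 − 16.610 = 13.940
ΔΔCt = 13.940 − 12.515 = 1.425
Fold change = 2^(−1.425) = 0.3724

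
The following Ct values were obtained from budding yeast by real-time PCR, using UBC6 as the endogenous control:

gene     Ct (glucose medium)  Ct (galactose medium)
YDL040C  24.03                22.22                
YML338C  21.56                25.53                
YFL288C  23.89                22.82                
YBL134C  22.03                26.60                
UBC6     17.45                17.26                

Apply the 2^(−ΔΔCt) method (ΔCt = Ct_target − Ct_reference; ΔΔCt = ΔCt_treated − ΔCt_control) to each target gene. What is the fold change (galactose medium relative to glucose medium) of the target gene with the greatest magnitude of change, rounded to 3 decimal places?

0.037

YDL040C: ΔΔCt = (22.22−17.26) − (24.03−17.45) = 4.96 − 6.58 = -1.62; fold change = 2^1.62 = 3.074
YML338C: ΔΔCt = (25.53−17.26) − (21.56−17.45) = 8.27 − 4.11 = 4.16; fold change = 2^-4.16 = 0.056
YFL288C: ΔΔCt = (22.82−17.26) − (23.89−17.45) = 5.56 − 6.44 = -0.88; fold change = 2^0.88 = 1.840
YBL134C: ΔΔCt = (26.60−17.26) − (22.03−17.45) = 9.34 − 4.58 = 4.76; fold change = 2^-4.76 = 0.037
YBL134C has the largest |ΔΔCt| = 4.76.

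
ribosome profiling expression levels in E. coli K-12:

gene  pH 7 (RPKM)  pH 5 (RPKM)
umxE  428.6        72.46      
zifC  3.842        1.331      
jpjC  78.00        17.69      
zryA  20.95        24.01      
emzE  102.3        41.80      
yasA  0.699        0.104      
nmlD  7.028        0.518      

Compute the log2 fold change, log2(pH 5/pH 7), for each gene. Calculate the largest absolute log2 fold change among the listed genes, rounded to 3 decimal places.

3.762

log2(72.46/428.6) = -2.564  (umxE)
log2(1.331/3.842) = -1.529  (zifC)
log2(17.69/78.00) = -2.141  (jpjC)
log2(24.01/20.95) = 0.197  (zryA)
log2(41.80/102.3) = -1.291  (emzE)
log2(0.104/0.699) = -2.749  (yasA)
log2(0.518/7.028) = -3.762  (nmlD)
The largest magnitude belongs to nmlD.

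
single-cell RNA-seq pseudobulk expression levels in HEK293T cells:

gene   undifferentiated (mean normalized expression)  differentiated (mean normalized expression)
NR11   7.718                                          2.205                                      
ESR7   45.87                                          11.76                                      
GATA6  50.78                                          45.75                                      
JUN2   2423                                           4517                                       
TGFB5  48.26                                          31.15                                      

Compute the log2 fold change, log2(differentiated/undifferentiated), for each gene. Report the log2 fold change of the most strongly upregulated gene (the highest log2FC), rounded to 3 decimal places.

0.899

log2(2.205/7.718) = -1.807  (NR11)
log2(11.76/45.87) = -1.964  (ESR7)
log2(45.75/50.78) = -0.150  (GATA6)
log2(4517/2423) = 0.899  (JUN2)
log2(31.15/48.26) = -0.632  (TGFB5)
JUN2 is most strongly upregulated.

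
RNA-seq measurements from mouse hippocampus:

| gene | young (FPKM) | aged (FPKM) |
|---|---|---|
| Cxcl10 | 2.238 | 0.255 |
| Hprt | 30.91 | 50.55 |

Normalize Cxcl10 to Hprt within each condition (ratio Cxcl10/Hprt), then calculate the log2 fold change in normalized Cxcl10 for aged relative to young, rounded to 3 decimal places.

-3.843

Cxcl10/Hprt (young) = 2.238 / 30.91 = 0.072404
Cxcl10/Hprt (aged) = 0.255 / 50.55 = 0.0050445
Fold change = 0.0050445 / 0.072404 = 0.0697
log2(0.0697) = -3.8433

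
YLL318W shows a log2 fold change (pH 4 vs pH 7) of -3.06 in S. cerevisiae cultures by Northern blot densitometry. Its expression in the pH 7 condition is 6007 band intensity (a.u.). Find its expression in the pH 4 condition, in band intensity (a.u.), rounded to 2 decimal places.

720.29

Fold change = 2^(-3.06) = 0.1199
pH 4 expression = 6007 × 0.1199 = 720.29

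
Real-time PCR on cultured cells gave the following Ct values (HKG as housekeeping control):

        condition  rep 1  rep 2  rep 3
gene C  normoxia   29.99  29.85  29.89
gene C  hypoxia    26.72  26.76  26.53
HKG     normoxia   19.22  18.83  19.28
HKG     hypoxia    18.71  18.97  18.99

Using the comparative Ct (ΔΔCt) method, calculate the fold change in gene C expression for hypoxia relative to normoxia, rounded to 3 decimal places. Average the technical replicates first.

8.112

Mean Ct: gene C normoxia 29.910; gene C hypoxia 26.670; HKG normoxia 19.110; HKG hypoxia 18.890
ΔCt(normoxia) = 29.910 − 19.110 = 10.800
ΔCt(hypoxia) = 26.670 − 18.890 = 7.780
ΔΔCt = 7.780 − 10.800 = -3.020
Fold change = 2^(−(-3.020)) = 2^3.020 = 8.1117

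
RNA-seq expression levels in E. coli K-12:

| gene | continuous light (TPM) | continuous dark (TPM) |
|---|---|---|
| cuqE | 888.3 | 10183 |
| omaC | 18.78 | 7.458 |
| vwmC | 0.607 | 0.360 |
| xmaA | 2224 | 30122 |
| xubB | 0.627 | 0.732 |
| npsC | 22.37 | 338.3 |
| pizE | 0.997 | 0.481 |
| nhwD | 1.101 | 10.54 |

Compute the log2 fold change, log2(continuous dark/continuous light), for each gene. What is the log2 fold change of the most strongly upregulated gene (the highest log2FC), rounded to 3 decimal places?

3.919

log2(10183/888.3) = 3.519  (cuqE)
log2(7.458/18.78) = -1.332  (omaC)
log2(0.360/0.607) = -0.754  (vwmC)
log2(30122/2224) = 3.760  (xmaA)
log2(0.732/0.627) = 0.223  (xubB)
log2(338.3/22.37) = 3.919  (npsC)
log2(0.481/0.997) = -1.052  (pizE)
log2(10.54/1.101) = 3.259  (nhwD)
npsC is most strongly upregulated.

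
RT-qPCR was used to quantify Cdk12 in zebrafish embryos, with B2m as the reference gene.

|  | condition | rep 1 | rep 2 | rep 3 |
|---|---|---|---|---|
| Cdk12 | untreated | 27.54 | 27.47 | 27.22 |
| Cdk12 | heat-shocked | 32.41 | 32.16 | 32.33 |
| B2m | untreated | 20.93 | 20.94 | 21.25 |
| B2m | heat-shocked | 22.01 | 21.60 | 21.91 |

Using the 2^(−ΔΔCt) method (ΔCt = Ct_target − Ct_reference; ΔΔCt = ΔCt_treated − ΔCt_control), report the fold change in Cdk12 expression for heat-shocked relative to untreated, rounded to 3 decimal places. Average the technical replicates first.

0.059

Mean Ct: Cdk12 untreated 27.410; Cdk12 heat-shocked 32.300; B2m untreated 21.040; B2m heat-shocked 21.840
ΔCt(untreated) = 27.410 − 21.040 = 6.370
ΔCt(heat-shocked) = 32.300 − 21.840 = 10.460
ΔΔCt = 10.460 − 6.370 = 4.090
Fold change = 2^(−4.090) = 0.0587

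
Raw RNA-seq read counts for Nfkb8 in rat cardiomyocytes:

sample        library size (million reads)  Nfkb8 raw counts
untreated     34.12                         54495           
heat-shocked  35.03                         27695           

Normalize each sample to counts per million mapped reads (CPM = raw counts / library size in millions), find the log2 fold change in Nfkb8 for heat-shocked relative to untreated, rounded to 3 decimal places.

CPM(untreated) = 54495 / 34.12 = 1597.1571
CPM(heat-shocked) = 27695 / 35.03 = 790.6081
Fold change = 790.6081 / 1597.1571 = 0.49501
log2(0.49501) = -1.0145

-1.014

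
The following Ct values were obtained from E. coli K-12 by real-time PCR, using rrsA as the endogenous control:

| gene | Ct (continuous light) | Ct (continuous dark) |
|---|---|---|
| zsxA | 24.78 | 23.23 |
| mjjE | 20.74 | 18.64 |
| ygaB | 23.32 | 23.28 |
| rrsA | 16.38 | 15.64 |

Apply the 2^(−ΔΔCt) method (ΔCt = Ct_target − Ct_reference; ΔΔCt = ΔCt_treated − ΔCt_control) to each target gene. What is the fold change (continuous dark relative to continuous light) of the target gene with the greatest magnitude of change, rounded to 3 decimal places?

zsxA: ΔΔCt = (23.23−15.64) − (24.78−16.38) = 7.59 − 8.40 = -0.81; fold change = 2^0.81 = 1.753
mjjE: ΔΔCt = (18.64−15.64) − (20.74−16.38) = 3.00 − 4.36 = -1.36; fold change = 2^1.36 = 2.567
ygaB: ΔΔCt = (23.28−15.64) − (23.32−16.38) = 7.64 − 6.94 = 0.70; fold change = 2^-0.70 = 0.616
mjjE has the largest |ΔΔCt| = 1.36.

2.567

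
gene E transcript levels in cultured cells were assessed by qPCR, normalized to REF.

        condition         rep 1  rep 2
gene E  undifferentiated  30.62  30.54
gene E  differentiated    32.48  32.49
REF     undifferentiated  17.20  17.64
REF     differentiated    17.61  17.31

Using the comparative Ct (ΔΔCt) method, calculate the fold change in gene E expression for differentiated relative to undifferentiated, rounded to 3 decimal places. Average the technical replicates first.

Mean Ct: gene E undifferentiated 30.580; gene E differentiated 32.485; REF undifferentiated 17.420; REF differentiated 17.460
ΔCt(undifferentiated) = 30.580 − 17.420 = 13.160
ΔCt(differentiated) = 32.485 − 17.460 = 15.025
ΔΔCt = 15.025 − 13.160 = 1.865
Fold change = 2^(−1.865) = 0.2745

0.275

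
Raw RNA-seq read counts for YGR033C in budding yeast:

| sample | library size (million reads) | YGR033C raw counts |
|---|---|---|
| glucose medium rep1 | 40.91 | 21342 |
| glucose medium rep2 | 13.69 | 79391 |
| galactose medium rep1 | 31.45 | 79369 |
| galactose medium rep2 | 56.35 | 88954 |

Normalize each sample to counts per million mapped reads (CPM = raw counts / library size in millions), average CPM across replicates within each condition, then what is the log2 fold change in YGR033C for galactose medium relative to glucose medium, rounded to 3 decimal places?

CPM(glucose medium rep1) = 21342 / 40.91 = 521.6817
CPM(glucose medium rep2) = 79391 / 13.69 = 5799.1965
CPM(galactose medium rep1) = 79369 / 31.45 = 2523.6566
CPM(galactose medium rep2) = 88954 / 56.35 = 1578.5980
mean CPM(glucose medium) = 3160.4391; mean CPM(galactose medium) = 2051.1273
Fold change = 2051.1273 / 3160.4391 = 0.64900
log2(0.64900) = -0.6237

-0.624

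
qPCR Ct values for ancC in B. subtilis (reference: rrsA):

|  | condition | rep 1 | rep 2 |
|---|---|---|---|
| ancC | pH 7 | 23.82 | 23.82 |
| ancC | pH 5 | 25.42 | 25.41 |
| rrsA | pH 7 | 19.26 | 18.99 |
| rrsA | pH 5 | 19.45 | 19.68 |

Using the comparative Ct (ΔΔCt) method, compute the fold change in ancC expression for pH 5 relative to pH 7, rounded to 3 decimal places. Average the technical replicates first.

0.449

Mean Ct: ancC pH 7 23.820; ancC pH 5 25.415; rrsA pH 7 19.125; rrsA pH 5 19.565
ΔCt(pH 7) = 23.820 − 19.125 = 4.695
ΔCt(pH 5) = 25.415 − 19.565 = 5.850
ΔΔCt = 5.850 − 4.695 = 1.155
Fold change = 2^(−1.155) = 0.4491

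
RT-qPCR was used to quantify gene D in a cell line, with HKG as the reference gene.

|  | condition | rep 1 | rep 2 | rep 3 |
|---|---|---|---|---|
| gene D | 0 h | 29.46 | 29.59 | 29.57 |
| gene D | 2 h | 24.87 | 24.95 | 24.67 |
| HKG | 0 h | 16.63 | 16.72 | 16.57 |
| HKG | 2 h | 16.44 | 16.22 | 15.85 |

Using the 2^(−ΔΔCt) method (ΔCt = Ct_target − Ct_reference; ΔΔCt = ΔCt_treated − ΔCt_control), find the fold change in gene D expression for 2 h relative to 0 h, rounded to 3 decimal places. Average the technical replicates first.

Mean Ct: gene D 0 h 29.540; gene D 2 h 24.830; HKG 0 h 16.640; HKG 2 h 16.170
ΔCt(0 h) = 29.540 − 16.640 = 12.900
ΔCt(2 h) = 24.830 − 16.170 = 8.660
ΔΔCt = 8.660 − 12.900 = -4.240
Fold change = 2^(−(-4.240)) = 2^4.240 = 18.8959

18.896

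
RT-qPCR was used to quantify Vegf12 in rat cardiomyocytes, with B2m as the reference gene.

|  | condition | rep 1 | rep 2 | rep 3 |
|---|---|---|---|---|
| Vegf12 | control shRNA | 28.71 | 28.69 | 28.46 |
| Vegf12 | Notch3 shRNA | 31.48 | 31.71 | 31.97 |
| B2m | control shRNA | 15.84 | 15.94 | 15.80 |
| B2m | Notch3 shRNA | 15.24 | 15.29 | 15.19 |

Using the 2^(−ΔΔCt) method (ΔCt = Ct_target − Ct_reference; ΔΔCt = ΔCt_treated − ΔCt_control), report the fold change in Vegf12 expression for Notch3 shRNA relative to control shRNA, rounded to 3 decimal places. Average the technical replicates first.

0.076

Mean Ct: Vegf12 control shRNA 28.620; Vegf12 Notch3 shRNA 31.720; B2m control shRNA 15.860; B2m Notch3 shRNA 15.240
ΔCt(control shRNA) = 28.620 − 15.860 = 12.760
ΔCt(Notch3 shRNA) = 31.720 − 15.240 = 16.480
ΔΔCt = 16.480 − 12.760 = 3.720
Fold change = 2^(−3.720) = 0.0759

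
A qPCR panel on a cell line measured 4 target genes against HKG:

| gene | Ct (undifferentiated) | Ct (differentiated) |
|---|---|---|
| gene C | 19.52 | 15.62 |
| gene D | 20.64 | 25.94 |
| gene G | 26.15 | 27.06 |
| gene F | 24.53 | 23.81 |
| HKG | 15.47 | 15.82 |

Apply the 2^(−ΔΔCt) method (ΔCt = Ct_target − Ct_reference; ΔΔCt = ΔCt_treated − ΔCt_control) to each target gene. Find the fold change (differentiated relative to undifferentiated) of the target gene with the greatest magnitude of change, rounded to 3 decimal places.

gene C: ΔΔCt = (15.62−15.82) − (19.52−15.47) = -0.20 − 4.05 = -4.25; fold change = 2^4.25 = 19.027
gene D: ΔΔCt = (25.94−15.82) − (20.64−15.47) = 10.12 − 5.17 = 4.95; fold change = 2^-4.95 = 0.032
gene G: ΔΔCt = (27.06−15.82) − (26.15−15.47) = 11.24 − 10.68 = 0.56; fold change = 2^-0.56 = 0.678
gene F: ΔΔCt = (23.81−15.82) − (24.53−15.47) = 7.99 − 9.06 = -1.07; fold change = 2^1.07 = 2.099
gene D has the largest |ΔΔCt| = 4.95.

0.032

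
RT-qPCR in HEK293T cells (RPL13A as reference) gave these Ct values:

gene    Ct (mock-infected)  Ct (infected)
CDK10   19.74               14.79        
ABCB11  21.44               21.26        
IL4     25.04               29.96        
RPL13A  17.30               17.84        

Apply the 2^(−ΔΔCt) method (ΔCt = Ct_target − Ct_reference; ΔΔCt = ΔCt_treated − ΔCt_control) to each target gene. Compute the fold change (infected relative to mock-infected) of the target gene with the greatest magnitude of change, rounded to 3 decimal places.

44.942

CDK10: ΔΔCt = (14.79−17.84) − (19.74−17.30) = -3.05 − 2.44 = -5.49; fold change = 2^5.49 = 44.942
ABCB11: ΔΔCt = (21.26−17.84) − (21.44−17.30) = 3.42 − 4.14 = -0.72; fold change = 2^0.72 = 1.647
IL4: ΔΔCt = (29.96−17.84) − (25.04−17.30) = 12.12 − 7.74 = 4.38; fold change = 2^-4.38 = 0.048
CDK10 has the largest |ΔΔCt| = 5.49.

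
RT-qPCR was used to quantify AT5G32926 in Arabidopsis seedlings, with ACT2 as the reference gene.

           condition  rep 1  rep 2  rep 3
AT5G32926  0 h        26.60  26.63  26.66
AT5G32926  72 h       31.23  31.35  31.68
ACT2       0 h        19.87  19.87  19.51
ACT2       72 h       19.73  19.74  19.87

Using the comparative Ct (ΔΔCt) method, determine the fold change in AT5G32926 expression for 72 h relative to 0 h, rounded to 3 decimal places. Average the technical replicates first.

0.037

Mean Ct: AT5G32926 0 h 26.630; AT5G32926 72 h 31.420; ACT2 0 h 19.750; ACT2 72 h 19.780
ΔCt(0 h) = 26.630 − 19.750 = 6.880
ΔCt(72 h) = 31.420 − 19.780 = 11.640
ΔΔCt = 11.640 − 6.880 = 4.760
Fold change = 2^(−4.760) = 0.0369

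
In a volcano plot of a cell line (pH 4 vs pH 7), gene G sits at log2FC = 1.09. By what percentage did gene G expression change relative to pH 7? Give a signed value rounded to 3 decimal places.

Fold change = 2^(1.09) = 2.1287
Percent change = (FC − 1) × 100% = (2.1287 − 1) × 100 = 112.874%

112.874%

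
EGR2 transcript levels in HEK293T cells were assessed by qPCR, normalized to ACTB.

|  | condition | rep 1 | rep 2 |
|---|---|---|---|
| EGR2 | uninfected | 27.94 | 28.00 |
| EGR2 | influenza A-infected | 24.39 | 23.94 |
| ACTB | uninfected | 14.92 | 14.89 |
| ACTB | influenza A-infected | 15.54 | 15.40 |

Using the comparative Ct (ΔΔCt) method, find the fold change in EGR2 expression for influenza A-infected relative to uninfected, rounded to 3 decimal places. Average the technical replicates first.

20.678

Mean Ct: EGR2 uninfected 27.970; EGR2 influenza A-infected 24.165; ACTB uninfected 14.905; ACTB influenza A-infected 15.470
ΔCt(uninfected) = 27.970 − 14.905 = 13.065
ΔCt(influenza A-infected) = 24.165 − 15.470 = 8.695
ΔΔCt = 8.695 − 13.065 = -4.370
Fold change = 2^(−(-4.370)) = 2^4.370 = 20.6776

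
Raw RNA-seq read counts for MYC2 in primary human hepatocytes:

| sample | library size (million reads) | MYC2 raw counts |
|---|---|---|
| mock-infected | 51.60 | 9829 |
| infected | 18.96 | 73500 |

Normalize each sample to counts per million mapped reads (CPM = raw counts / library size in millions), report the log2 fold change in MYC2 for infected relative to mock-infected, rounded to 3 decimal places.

CPM(mock-infected) = 9829 / 51.60 = 190.4845
CPM(infected) = 73500 / 18.96 = 3876.5823
Fold change = 3876.5823 / 190.4845 = 20.35117
log2(20.35117) = 4.3470

4.347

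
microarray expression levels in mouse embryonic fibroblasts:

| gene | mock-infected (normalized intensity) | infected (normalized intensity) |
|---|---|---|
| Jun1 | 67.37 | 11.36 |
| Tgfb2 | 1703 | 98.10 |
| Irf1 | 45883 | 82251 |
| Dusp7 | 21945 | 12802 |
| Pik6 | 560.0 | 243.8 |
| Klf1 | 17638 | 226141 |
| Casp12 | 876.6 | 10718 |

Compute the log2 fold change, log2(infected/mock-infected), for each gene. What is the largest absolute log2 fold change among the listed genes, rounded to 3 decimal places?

log2(11.36/67.37) = -2.568  (Jun1)
log2(98.10/1703) = -4.118  (Tgfb2)
log2(82251/45883) = 0.842  (Irf1)
log2(12802/21945) = -0.778  (Dusp7)
log2(243.8/560.0) = -1.200  (Pik6)
log2(226141/17638) = 3.680  (Klf1)
log2(10718/876.6) = 3.612  (Casp12)
The largest magnitude belongs to Tgfb2.

4.118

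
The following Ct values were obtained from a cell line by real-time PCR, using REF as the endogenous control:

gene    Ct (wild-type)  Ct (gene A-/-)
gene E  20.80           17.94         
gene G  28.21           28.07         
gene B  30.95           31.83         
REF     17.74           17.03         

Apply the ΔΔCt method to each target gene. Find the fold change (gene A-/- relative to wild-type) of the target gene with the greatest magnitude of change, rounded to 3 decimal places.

gene E: ΔΔCt = (17.94−17.03) − (20.80−17.74) = 0.91 − 3.06 = -2.15; fold change = 2^2.15 = 4.438
gene G: ΔΔCt = (28.07−17.03) − (28.21−17.74) = 11.04 − 10.47 = 0.57; fold change = 2^-0.57 = 0.674
gene B: ΔΔCt = (31.83−17.03) − (30.95−17.74) = 14.80 − 13.21 = 1.59; fold change = 2^-1.59 = 0.332
gene E has the largest |ΔΔCt| = 2.15.

4.438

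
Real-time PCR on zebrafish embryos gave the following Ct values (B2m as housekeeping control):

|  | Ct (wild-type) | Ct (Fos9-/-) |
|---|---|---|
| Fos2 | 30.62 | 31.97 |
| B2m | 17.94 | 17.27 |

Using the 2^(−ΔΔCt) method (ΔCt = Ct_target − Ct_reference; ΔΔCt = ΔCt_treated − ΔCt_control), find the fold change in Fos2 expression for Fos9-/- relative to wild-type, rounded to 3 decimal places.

ΔCt(wild-type) = 30.620 − 17.940 = 12.680
ΔCt(Fos9-/-) = 31.970 − 17.270 = 14.700
ΔΔCt = 14.700 − 12.680 = 2.020
Fold change = 2^(−2.020) = 0.2466

0.247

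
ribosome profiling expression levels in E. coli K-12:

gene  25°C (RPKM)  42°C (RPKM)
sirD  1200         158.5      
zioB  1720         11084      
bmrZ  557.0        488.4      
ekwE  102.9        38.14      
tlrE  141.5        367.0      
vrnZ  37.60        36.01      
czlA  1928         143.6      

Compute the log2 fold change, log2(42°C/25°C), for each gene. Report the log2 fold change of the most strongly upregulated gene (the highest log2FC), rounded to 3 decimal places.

log2(158.5/1200) = -2.920  (sirD)
log2(11084/1720) = 2.688  (zioB)
log2(488.4/557.0) = -0.190  (bmrZ)
log2(38.14/102.9) = -1.432  (ekwE)
log2(367.0/141.5) = 1.375  (tlrE)
log2(36.01/37.60) = -0.062  (vrnZ)
log2(143.6/1928) = -3.747  (czlA)
zioB is most strongly upregulated.

2.688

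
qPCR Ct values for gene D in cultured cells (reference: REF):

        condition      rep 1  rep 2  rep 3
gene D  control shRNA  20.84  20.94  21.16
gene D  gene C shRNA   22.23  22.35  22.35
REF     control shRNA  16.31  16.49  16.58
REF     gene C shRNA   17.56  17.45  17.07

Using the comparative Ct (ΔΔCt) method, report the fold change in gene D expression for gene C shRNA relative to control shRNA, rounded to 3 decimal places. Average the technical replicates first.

0.742

Mean Ct: gene D control shRNA 20.980; gene D gene C shRNA 22.310; REF control shRNA 16.460; REF gene C shRNA 17.360
ΔCt(control shRNA) = 20.980 − 16.460 = 4.520
ΔCt(gene C shRNA) = 22.310 − 17.360 = 4.950
ΔΔCt = 4.950 − 4.520 = 0.430
Fold change = 2^(−0.430) = 0.7423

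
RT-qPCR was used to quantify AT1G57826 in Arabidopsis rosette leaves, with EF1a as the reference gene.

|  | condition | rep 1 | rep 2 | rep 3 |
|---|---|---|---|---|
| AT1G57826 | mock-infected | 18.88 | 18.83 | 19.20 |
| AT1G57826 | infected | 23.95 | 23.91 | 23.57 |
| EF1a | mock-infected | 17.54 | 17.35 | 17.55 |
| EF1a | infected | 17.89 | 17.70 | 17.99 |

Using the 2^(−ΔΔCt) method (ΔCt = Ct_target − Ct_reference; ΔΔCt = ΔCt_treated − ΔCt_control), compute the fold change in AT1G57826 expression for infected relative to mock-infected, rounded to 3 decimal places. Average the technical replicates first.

0.045

Mean Ct: AT1G57826 mock-infected 18.970; AT1G57826 infected 23.810; EF1a mock-infected 17.480; EF1a infected 17.860
ΔCt(mock-infected) = 18.970 − 17.480 = 1.490
ΔCt(infected) = 23.810 − 17.860 = 5.950
ΔΔCt = 5.950 − 1.490 = 4.460
Fold change = 2^(−4.460) = 0.0454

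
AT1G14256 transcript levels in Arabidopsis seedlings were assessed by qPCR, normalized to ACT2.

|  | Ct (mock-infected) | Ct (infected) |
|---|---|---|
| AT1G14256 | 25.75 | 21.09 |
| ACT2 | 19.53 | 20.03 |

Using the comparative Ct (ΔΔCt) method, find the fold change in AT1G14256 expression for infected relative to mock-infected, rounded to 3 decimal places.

ΔCt(mock-infected) = 25.750 − 19.530 = 6.220
ΔCt(infected) = 21.090 − 20.030 = 1.060
ΔΔCt = 1.060 − 6.220 = -5.160
Fold change = 2^(−(-5.160)) = 2^5.160 = 35.7532

35.753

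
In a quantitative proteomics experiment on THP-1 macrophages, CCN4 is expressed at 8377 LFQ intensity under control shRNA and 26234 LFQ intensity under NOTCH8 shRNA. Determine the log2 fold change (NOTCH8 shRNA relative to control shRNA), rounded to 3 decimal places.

1.647

Fold change = 26234 / 8377 = 3.1317
log2(3.1317) = 1.6469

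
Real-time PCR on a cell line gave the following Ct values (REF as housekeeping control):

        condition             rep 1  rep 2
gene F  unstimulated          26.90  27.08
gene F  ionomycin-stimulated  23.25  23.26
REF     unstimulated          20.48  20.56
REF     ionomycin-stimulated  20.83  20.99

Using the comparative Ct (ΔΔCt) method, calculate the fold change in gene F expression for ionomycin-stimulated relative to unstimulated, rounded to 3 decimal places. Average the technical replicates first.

17.448

Mean Ct: gene F unstimulated 26.990; gene F ionomycin-stimulated 23.255; REF unstimulated 20.520; REF ionomycin-stimulated 20.910
ΔCt(unstimulated) = 26.990 − 20.520 = 6.470
ΔCt(ionomycin-stimulated) = 23.255 − 20.910 = 2.345
ΔΔCt = 2.345 − 6.470 = -4.125
Fold change = 2^(−(-4.125)) = 2^4.125 = 17.4481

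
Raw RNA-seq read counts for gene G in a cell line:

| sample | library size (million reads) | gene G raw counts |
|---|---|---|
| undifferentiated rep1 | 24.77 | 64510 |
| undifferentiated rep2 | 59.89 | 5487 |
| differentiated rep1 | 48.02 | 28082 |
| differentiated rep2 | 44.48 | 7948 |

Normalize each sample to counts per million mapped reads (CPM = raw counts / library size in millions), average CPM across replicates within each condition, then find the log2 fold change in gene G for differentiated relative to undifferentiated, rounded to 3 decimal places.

-1.820

CPM(undifferentiated rep1) = 64510 / 24.77 = 2604.3601
CPM(undifferentiated rep2) = 5487 / 59.89 = 91.6180
CPM(differentiated rep1) = 28082 / 48.02 = 584.7980
CPM(differentiated rep2) = 7948 / 44.48 = 178.6871
mean CPM(undifferentiated) = 1347.9890; mean CPM(differentiated) = 381.7425
Fold change = 381.7425 / 1347.9890 = 0.28319
log2(0.28319) = -1.8201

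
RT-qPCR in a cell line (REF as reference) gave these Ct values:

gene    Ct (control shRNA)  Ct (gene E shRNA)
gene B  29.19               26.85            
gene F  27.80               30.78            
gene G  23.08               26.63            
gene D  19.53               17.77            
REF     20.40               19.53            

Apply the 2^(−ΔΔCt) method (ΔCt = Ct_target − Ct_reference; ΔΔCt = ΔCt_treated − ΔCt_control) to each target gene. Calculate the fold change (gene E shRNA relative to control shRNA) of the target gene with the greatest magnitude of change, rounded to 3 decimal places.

gene B: ΔΔCt = (26.85−19.53) − (29.19−20.40) = 7.32 − 8.79 = -1.47; fold change = 2^1.47 = 2.770
gene F: ΔΔCt = (30.78−19.53) − (27.80−20.40) = 11.25 − 7.40 = 3.85; fold change = 2^-3.85 = 0.069
gene G: ΔΔCt = (26.63−19.53) − (23.08−20.40) = 7.10 − 2.68 = 4.42; fold change = 2^-4.42 = 0.047
gene D: ΔΔCt = (17.77−19.53) − (19.53−20.40) = -1.76 − (-0.87) = -0.89; fold change = 2^0.89 = 1.853
gene G has the largest |ΔΔCt| = 4.42.

0.047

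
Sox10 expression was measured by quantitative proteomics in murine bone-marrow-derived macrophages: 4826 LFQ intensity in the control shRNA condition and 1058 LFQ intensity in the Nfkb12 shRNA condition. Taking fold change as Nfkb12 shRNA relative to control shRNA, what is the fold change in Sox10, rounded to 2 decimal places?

0.22

Fold change = 1058 / 4826 = 0.219
Sox10 is downregulated.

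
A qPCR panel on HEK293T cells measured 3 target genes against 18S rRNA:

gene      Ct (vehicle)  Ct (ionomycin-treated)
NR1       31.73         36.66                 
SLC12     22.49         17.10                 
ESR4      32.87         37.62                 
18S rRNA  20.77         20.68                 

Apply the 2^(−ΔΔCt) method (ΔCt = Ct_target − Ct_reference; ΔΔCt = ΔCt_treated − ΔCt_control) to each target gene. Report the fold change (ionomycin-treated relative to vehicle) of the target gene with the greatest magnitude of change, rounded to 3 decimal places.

NR1: ΔΔCt = (36.66−20.68) − (31.73−20.77) = 15.98 − 10.96 = 5.02; fold change = 2^-5.02 = 0.031
SLC12: ΔΔCt = (17.10−20.68) − (22.49−20.77) = -3.58 − 1.72 = -5.30; fold change = 2^5.30 = 39.397
ESR4: ΔΔCt = (37.62−20.68) − (32.87−20.77) = 16.94 − 12.10 = 4.84; fold change = 2^-4.84 = 0.035
SLC12 has the largest |ΔΔCt| = 5.30.

39.397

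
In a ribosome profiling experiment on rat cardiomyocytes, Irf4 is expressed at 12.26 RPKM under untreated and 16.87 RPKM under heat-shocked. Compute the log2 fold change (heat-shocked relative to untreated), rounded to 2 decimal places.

0.46

Fold change = 16.87 / 12.26 = 1.3760
log2(1.3760) = 0.461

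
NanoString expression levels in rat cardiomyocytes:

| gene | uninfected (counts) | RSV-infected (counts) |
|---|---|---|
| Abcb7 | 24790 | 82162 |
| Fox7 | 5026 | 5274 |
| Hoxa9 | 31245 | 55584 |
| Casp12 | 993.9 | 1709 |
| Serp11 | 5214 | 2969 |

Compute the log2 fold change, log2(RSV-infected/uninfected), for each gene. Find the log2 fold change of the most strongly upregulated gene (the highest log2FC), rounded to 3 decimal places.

log2(82162/24790) = 1.729  (Abcb7)
log2(5274/5026) = 0.069  (Fox7)
log2(55584/31245) = 0.831  (Hoxa9)
log2(1709/993.9) = 0.782  (Casp12)
log2(2969/5214) = -0.812  (Serp11)
Abcb7 is most strongly upregulated.

1.729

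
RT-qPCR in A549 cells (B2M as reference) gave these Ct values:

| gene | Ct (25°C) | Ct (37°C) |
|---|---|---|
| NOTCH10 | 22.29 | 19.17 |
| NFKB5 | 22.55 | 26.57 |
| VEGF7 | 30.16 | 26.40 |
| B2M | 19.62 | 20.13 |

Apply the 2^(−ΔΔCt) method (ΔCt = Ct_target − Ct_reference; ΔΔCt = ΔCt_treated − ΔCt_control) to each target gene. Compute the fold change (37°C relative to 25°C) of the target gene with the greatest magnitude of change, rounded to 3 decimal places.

NOTCH10: ΔΔCt = (19.17−20.13) − (22.29−19.62) = -0.96 − 2.67 = -3.63; fold change = 2^3.63 = 12.381
NFKB5: ΔΔCt = (26.57−20.13) − (22.55−19.62) = 6.44 − 2.93 = 3.51; fold change = 2^-3.51 = 0.088
VEGF7: ΔΔCt = (26.40−20.13) − (30.16−19.62) = 6.27 − 10.54 = -4.27; fold change = 2^4.27 = 19.293
VEGF7 has the largest |ΔΔCt| = 4.27.

19.293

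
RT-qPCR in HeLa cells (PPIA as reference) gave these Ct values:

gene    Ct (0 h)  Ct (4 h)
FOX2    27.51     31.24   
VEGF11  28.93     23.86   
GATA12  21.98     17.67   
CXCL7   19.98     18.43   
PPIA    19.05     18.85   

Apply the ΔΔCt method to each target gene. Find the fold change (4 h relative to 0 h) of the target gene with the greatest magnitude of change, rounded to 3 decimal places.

FOX2: ΔΔCt = (31.24−18.85) − (27.51−19.05) = 12.39 − 8.46 = 3.93; fold change = 2^-3.93 = 0.066
VEGF11: ΔΔCt = (23.86−18.85) − (28.93−19.05) = 5.01 − 9.88 = -4.87; fold change = 2^4.87 = 29.243
GATA12: ΔΔCt = (17.67−18.85) − (21.98−19.05) = -1.18 − 2.93 = -4.11; fold change = 2^4.11 = 17.268
CXCL7: ΔΔCt = (18.43−18.85) − (19.98−19.05) = -0.42 − 0.93 = -1.35; fold change = 2^1.35 = 2.549
VEGF11 has the largest |ΔΔCt| = 4.87.

29.243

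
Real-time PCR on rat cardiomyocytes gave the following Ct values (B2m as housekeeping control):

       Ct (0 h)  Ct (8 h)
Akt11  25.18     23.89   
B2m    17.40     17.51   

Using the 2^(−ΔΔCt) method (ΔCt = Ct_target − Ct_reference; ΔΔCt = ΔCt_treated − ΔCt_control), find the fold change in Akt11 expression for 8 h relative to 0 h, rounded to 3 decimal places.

ΔCt(0 h) = 25.180 − 17.400 = 7.780
ΔCt(8 h) = 23.890 − 17.510 = 6.380
ΔΔCt = 6.380 − 7.780 = -1.400
Fold change = 2^(−(-1.400)) = 2^1.400 = 2.6390

2.639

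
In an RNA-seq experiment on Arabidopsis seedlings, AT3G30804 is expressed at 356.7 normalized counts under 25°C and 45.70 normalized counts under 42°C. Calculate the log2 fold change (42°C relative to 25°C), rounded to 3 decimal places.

-2.964

Fold change = 45.70 / 356.7 = 0.1281
log2(0.1281) = -2.9644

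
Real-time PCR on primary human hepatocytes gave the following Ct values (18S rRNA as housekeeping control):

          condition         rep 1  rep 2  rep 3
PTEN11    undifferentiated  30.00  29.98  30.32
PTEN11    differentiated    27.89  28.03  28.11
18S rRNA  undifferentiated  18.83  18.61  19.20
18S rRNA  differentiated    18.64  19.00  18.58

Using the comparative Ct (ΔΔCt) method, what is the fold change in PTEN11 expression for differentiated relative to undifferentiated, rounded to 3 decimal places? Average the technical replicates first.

Mean Ct: PTEN11 undifferentiated 30.100; PTEN11 differentiated 28.010; 18S rRNA undifferentiated 18.880; 18S rRNA differentiated 18.740
ΔCt(undifferentiated) = 30.100 − 18.880 = 11.220
ΔCt(differentiated) = 28.010 − 18.740 = 9.270
ΔΔCt = 9.270 − 11.220 = -1.950
Fold change = 2^(−(-1.950)) = 2^1.950 = 3.8637

3.864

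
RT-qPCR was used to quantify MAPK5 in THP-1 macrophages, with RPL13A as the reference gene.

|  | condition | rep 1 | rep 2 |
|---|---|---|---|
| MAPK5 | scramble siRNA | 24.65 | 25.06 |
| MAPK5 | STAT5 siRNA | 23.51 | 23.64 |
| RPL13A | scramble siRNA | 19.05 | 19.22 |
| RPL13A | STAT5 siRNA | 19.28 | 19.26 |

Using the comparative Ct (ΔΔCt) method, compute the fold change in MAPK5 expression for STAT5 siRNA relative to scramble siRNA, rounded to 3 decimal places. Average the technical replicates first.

2.667

Mean Ct: MAPK5 scramble siRNA 24.855; MAPK5 STAT5 siRNA 23.575; RPL13A scramble siRNA 19.135; RPL13A STAT5 siRNA 19.270
ΔCt(scramble siRNA) = 24.855 − 19.135 = 5.720
ΔCt(STAT5 siRNA) = 23.575 − 19.270 = 4.305
ΔΔCt = 4.305 − 5.720 = -1.415
Fold change = 2^(−(-1.415)) = 2^1.415 = 2.6666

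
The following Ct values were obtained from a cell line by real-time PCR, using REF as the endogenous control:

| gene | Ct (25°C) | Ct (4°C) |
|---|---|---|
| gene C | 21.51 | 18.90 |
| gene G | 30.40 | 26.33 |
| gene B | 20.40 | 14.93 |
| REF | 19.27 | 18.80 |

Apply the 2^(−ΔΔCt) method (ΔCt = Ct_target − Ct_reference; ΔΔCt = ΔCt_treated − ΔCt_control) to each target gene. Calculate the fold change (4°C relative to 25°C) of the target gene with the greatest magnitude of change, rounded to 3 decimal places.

gene C: ΔΔCt = (18.90−18.80) − (21.51−19.27) = 0.10 − 2.24 = -2.14; fold change = 2^2.14 = 4.408
gene G: ΔΔCt = (26.33−18.80) − (30.40−19.27) = 7.53 − 11.13 = -3.60; fold change = 2^3.60 = 12.126
gene B: ΔΔCt = (14.93−18.80) − (20.40−19.27) = -3.87 − 1.13 = -5.00; fold change = 2^5.00 = 32.000
gene B has the largest |ΔΔCt| = 5.00.

32.000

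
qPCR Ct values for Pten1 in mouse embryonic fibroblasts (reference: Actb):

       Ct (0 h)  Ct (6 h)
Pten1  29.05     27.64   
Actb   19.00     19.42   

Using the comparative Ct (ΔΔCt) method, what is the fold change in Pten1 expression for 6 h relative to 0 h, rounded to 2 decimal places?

ΔCt(0 h) = 29.050 − 19.000 = 10.050
ΔCt(6 h) = 27.640 − 19.420 = 8.220
ΔΔCt = 8.220 − 10.050 = -1.830
Fold change = 2^(−(-1.830)) = 2^1.830 = 3.555

3.56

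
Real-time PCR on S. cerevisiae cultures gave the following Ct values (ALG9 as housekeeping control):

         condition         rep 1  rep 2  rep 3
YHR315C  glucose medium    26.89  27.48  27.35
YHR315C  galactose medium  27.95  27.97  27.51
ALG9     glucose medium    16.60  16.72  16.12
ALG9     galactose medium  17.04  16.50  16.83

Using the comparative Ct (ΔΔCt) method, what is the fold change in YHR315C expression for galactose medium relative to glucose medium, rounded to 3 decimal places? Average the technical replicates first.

0.835

Mean Ct: YHR315C glucose medium 27.240; YHR315C galactose medium 27.810; ALG9 glucose medium 16.480; ALG9 galactose medium 16.790
ΔCt(glucose medium) = 27.240 − 16.480 = 10.760
ΔCt(galactose medium) = 27.810 − 16.790 = 11.020
ΔΔCt = 11.020 − 10.760 = 0.260
Fold change = 2^(−0.260) = 0.8351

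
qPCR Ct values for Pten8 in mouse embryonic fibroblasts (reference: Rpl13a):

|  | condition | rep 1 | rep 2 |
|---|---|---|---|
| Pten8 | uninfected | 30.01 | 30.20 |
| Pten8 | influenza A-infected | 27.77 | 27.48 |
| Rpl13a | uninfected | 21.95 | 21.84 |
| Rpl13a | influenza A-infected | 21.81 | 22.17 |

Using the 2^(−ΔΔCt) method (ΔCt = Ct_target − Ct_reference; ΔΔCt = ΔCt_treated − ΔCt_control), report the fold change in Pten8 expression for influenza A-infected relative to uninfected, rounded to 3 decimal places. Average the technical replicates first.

Mean Ct: Pten8 uninfected 30.105; Pten8 influenza A-infected 27.625; Rpl13a uninfected 21.895; Rpl13a influenza A-infected 21.990
ΔCt(uninfected) = 30.105 − 21.895 = 8.210
ΔCt(influenza A-infected) = 27.625 − 21.990 = 5.635
ΔΔCt = 5.635 − 8.210 = -2.575
Fold change = 2^(−(-2.575)) = 2^2.575 = 5.9587

5.959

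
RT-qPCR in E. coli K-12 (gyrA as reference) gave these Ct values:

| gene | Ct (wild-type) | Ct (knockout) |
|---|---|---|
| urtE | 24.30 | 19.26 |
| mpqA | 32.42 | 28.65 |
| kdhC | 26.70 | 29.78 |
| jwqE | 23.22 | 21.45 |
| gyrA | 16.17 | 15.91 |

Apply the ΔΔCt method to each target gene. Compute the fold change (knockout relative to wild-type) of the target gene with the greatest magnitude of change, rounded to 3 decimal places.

27.474

urtE: ΔΔCt = (19.26−15.91) − (24.30−16.17) = 3.35 − 8.13 = -4.78; fold change = 2^4.78 = 27.474
mpqA: ΔΔCt = (28.65−15.91) − (32.42−16.17) = 12.74 − 16.25 = -3.51; fold change = 2^3.51 = 11.392
kdhC: ΔΔCt = (29.78−15.91) − (26.70−16.17) = 13.87 − 10.53 = 3.34; fold change = 2^-3.34 = 0.099
jwqE: ΔΔCt = (21.45−15.91) − (23.22−16.17) = 5.54 − 7.05 = -1.51; fold change = 2^1.51 = 2.848
urtE has the largest |ΔΔCt| = 4.78.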